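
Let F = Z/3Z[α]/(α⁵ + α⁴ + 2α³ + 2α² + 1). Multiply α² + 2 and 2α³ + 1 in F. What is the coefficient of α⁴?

1

Multiply in Z/3Z[α]: (α² + 2)·(2α³ + 1) = 2α⁵ + α³ + α² + 2.
Reduce using α⁵ ≡ 2α⁴ + α³ + α² + 2 (mod α⁵ + α⁴ + 2α³ + 2α² + 1).
Reduced: α⁴.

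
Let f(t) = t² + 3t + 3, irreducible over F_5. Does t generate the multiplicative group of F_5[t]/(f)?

|GF(5^2)^×| = 5^2 − 1 = 24. Prime factorization: 24 = 2^3·3.
f is primitive ⇔ t has order 24 in GF(5)[t]/(f), i.e. t^(24/q) ≠ 1 for each prime q | 24.
t^(12) mod f = 4.
t^(8) mod f = t + 1.
None equal 1, so t has full order 24; f is primitive.

Yes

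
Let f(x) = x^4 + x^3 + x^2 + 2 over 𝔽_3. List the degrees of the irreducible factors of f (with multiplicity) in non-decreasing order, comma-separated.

Roots in 𝔽_3: f(0) = 2; f(1) = 2; f(2) = 0 → root.
Linear factors from roots: (x + 1).
Complete factorization: f(x) = (x + 1)^2·(x^2 + 2x + 2).
Factor degrees with multiplicity: 1 + 1 + 2 = 4.

1, 1, 2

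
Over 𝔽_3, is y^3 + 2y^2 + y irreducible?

Write P(y) = y^3 + 2y^2 + y.
Check for roots in 𝔽_3: P(0) = 0 → root; P(1) = 1; P(2) = 0 → root.
P(0) = 0, so (y) divides P(y); P is reducible.

No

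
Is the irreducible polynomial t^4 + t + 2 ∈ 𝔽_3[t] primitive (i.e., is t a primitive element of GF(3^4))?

Yes

Write f(t) = t^4 + t + 2.
|GF(3^4)^×| = 3^4 − 1 = 80. Prime factorization: 80 = 2^4·5.
f is primitive ⇔ t has order 80 in GF(3)[t]/(f), i.e. t^(80/q) ≠ 1 for each prime q | 80.
t^(40) mod f = 2.
t^(16) mod f = 2t^3 + t + 2.
None equal 1, so t has full order 80; f is primitive.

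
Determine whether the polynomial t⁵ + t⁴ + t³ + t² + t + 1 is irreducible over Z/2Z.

Write P(t) = t⁵ + t⁴ + t³ + t² + t + 1.
Check for roots in Z/2Z: P(0) = 1; P(1) = 0 → root.
P(1) = 0, so (t − 1) divides P(t); P is reducible.

No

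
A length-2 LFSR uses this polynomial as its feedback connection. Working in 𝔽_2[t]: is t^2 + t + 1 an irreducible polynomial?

Yes

Write g(t) = t^2 + t + 1.
Check for roots in 𝔽_2: g(0) = 1; g(1) = 1.
No roots. A degree-2 polynomial over a field with no linear factor is irreducible.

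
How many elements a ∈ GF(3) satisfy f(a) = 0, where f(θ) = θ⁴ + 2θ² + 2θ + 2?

Evaluate at each of the 3 elements of GF(3):
f(0) = 2; f(1) = 1; f(2) = 0 → root.
Roots: {2}.

1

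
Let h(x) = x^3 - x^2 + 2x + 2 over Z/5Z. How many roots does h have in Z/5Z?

Evaluate at each of the 5 elements of Z/5Z:
h(0) = 2; h(1) = 4; h(2) = 0 → root; h(3) = 1; h(4) = 3.
Roots: {2}.

1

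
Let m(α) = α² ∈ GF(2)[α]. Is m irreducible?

Check for roots in GF(2): m(0) = 0 → root; m(1) = 1.
m(0) = 0, so (α) divides m(α); m is reducible.

No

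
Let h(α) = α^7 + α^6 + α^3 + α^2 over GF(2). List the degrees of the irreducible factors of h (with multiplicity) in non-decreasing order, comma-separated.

1, 1, 1, 1, 1, 1, 1

Roots in GF(2): h(0) = 0 → root; h(1) = 0 → root.
Linear factors from roots: (α), (α + 1).
Complete factorization: h(α) = (α)^2·(α + 1)^5.
Factor degrees with multiplicity: 1 + 1 + 1 + 1 + 1 + 1 + 1 = 7.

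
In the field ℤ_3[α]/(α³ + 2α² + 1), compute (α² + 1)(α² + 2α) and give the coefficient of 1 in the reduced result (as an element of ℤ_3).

Multiply in ℤ_3[α]: (α² + 1)·(α² + 2α) = α⁴ + 2α³ + α² + 2α.
Reduce using α³ ≡ α² + 2 (mod α³ + 2α² + 1).
Reduced: α² + α.

0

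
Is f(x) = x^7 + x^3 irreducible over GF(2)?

No

Check for roots in GF(2): f(0) = 0 → root; f(1) = 0 → root.
f(0) = 0, so (x) divides f(x); f is reducible.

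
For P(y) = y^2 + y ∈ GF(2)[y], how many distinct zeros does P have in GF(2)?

Evaluate at each of the 2 elements of GF(2):
P(0) = 0 → root; P(1) = 0 → root.
Roots: {0, 1}.

2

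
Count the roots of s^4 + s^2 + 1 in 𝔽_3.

2

Write h(s) = s^4 + s^2 + 1.
Evaluate at each of the 3 elements of 𝔽_3:
h(0) = 1; h(1) = 0 → root; h(2) = 0 → root.
Roots: {1, 2}.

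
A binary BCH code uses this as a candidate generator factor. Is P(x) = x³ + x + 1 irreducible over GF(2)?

Yes

Check for roots in GF(2): P(0) = 1; P(1) = 1.
No roots. A degree-3 polynomial over a field with no linear factor is irreducible.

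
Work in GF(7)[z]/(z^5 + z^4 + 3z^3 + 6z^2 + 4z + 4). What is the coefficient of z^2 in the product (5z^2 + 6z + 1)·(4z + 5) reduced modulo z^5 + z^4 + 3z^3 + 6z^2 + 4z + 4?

0

Multiply in GF(7)[z]: (5z^2 + 6z + 1)·(4z + 5) = 6z^3 + 6z + 5.
Reduced: 6z^3 + 6z + 5.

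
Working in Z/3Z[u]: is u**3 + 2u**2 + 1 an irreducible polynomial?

Yes

Write P(u) = u**3 + 2u**2 + 1.
Check for roots in Z/3Z: P(0) = 1; P(1) = 1; P(2) = 2.
No roots. A degree-3 polynomial over a field with no linear factor is irreducible.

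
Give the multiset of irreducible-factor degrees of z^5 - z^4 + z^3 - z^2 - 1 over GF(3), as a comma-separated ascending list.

Write h(z) = z^5 - z^4 + z^3 - z^2 - 1.
Roots in GF(3): h(0) = 2; h(1) = 2; h(2) = 1.
Complete factorization: h(z) = (z^2 - z - 1)·(z^3 - z + 1).
Factor degrees with multiplicity: 2 + 3 = 5.

2, 3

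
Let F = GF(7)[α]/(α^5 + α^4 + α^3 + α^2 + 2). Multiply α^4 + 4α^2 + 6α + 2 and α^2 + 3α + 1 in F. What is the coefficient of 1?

Multiply in GF(7)[α]: (α^4 + 4α^2 + 6α + 2)·(α^2 + 3α + 1) = α^6 + 3α^5 + 5α^4 + 4α^3 + 3α^2 + 5α + 2.
Reduce using α^5 ≡ 6α^4 + 6α^3 + 6α^2 + 5 (mod α^5 + α^4 + α^3 + α^2 + 2).
Reduced: 2α^4 + α^3 + α^2 + 3α + 5.

5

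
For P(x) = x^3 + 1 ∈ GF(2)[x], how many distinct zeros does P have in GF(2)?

Evaluate at each of the 2 elements of GF(2):
P(0) = 1; P(1) = 0 → root.
Roots: {1}.

1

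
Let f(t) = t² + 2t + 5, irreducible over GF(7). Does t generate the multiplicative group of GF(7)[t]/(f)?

Yes

|GF(7^2)^×| = 7^2 − 1 = 48. Prime factorization: 48 = 2^4·3.
f is primitive ⇔ t has order 48 in GF(7)[t]/(f), i.e. t^(48/q) ≠ 1 for each prime q | 48.
t^(24) mod f = 6.
t^(16) mod f = 4.
None equal 1, so t has full order 48; f is primitive.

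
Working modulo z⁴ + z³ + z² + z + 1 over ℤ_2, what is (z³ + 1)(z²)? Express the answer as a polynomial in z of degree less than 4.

z^2 + 1

Multiply in ℤ_2[z]: (z³ + 1)·(z²) = z⁵ + z².
Reduce using z⁴ ≡ z³ + z² + z + 1 (mod z⁴ + z³ + z² + z + 1).
Reduced: z² + 1.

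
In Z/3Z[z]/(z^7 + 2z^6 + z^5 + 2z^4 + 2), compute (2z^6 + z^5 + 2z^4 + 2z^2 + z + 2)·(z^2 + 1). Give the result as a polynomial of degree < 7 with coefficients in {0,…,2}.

2z^6 + z^4 + z^3 + z^2 + 2

Multiply in Z/3Z[z]: (2z^6 + z^5 + 2z^4 + 2z^2 + z + 2)·(z^2 + 1) = 2z^8 + z^7 + z^6 + z^5 + z^4 + z^3 + z^2 + z + 2.
Reduce using z^7 ≡ z^6 + 2z^5 + z^4 + 1 (mod z^7 + 2z^6 + z^5 + 2z^4 + 2).
Reduced: 2z^6 + z^4 + z^3 + z^2 + 2.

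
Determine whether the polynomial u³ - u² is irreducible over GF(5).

Write f(u) = u³ - u².
Check for roots in GF(5): f(0) = 0 → root; f(1) = 0 → root; f(2) = 4; f(3) = 3; f(4) = 3.
f(0) = 0, so (u) divides f(u); f is reducible.

No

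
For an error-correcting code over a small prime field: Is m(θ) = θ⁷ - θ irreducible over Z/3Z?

No

Check for roots in Z/3Z: m(0) = 0 → root; m(1) = 0 → root; m(2) = 0 → root.
m(0) = 0, so (θ) divides m(θ); m is reducible.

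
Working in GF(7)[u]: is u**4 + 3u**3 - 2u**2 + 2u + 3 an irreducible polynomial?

Write P(u) = u**4 + 3u**3 - 2u**2 + 2u + 3.
Check for roots in GF(7): P(0) = 3; P(1) = 0 → root; P(2) = 4; P(3) = 6; P(4) = 0 → root; P(5) = 4; P(6) = 4.
P(1) = 0, so (u − 1) divides P(u); P is reducible.

No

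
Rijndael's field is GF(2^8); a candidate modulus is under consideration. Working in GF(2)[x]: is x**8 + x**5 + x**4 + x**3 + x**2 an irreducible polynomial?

No

Write g(x) = x**8 + x**5 + x**4 + x**3 + x**2.
Check for roots in GF(2): g(0) = 0 → root; g(1) = 1.
g(0) = 0, so (x) divides g(x); g is reducible.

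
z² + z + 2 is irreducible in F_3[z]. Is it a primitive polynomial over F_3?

Yes

Write f(z) = z² + z + 2.
|GF(3^2)^×| = 3^2 − 1 = 8. Prime factorization: 8 = 2^3.
f is primitive ⇔ z has order 8 in GF(3)[z]/(f), i.e. z^(8/q) ≠ 1 for each prime q | 8.
z^(4) mod f = 2.
None equal 1, so z has full order 8; f is primitive.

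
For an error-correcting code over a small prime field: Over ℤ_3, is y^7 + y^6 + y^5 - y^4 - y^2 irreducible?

No

Write P(y) = y^7 + y^6 + y^5 - y^4 - y^2.
Check for roots in ℤ_3: P(0) = 0 → root; P(1) = 1; P(2) = 0 → root.
P(0) = 0, so (y) divides P(y); P is reducible.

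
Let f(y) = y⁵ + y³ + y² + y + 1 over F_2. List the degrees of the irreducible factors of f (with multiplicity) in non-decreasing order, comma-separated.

5

Roots in F_2: f(0) = 1; f(1) = 1.
Complete factorization: f(y) = (y⁵ + y³ + y² + y + 1).
Factor degrees with multiplicity: 5 = 5.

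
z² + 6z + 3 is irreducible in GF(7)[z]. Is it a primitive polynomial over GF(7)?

Yes

Write f(z) = z² + 6z + 3.
|GF(7^2)^×| = 7^2 − 1 = 48. Prime factorization: 48 = 2^4·3.
f is primitive ⇔ z has order 48 in GF(7)[z]/(f), i.e. z^(48/q) ≠ 1 for each prime q | 48.
z^(24) mod f = 6.
z^(16) mod f = 2.
None equal 1, so z has full order 48; f is primitive.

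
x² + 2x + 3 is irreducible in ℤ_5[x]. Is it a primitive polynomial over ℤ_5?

Yes

Write f(x) = x² + 2x + 3.
|GF(5^2)^×| = 5^2 − 1 = 24. Prime factorization: 24 = 2^3·3.
f is primitive ⇔ x has order 24 in GF(5)[x]/(f), i.e. x^(24/q) ≠ 1 for each prime q | 24.
x^(12) mod f = 4.
x^(8) mod f = 4x + 1.
None equal 1, so x has full order 24; f is primitive.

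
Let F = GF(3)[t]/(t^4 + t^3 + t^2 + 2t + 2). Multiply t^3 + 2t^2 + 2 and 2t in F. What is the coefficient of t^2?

1

Multiply in GF(3)[t]: (t^3 + 2t^2 + 2)·(2t) = 2t^4 + t^3 + t.
Reduce using t^4 ≡ 2t^3 + 2t^2 + t + 1 (mod t^4 + t^3 + t^2 + 2t + 2).
Reduced: 2t^3 + t^2 + 2.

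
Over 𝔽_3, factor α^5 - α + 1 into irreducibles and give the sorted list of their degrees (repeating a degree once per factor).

Write h(α) = α^5 - α + 1.
Roots in 𝔽_3: h(0) = 1; h(1) = 1; h(2) = 1.
Complete factorization: h(α) = (α^5 - α + 1).
Factor degrees with multiplicity: 5 = 5.

5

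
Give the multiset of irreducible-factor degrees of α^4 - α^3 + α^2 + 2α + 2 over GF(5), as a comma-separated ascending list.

Write h(α) = α^4 - α^3 + α^2 + 2α + 2.
Roots in GF(5): h(0) = 2; h(1) = 0 → root; h(2) = 3; h(3) = 1; h(4) = 3.
Linear factors from roots: (α - 1).
Complete factorization: h(α) = (α - 1)^2·(α^2 + α + 2).
Factor degrees with multiplicity: 1 + 1 + 2 = 4.

1, 1, 2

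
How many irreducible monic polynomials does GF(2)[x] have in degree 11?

186

By the necklace-counting formula, N_2(11) = (1/11) Σ_{d|11} μ(11/d)·2^d.
Divisors of 11: 1, 11; μ(11/d) for each: -1, 1.
Σ = − 2^1 + 2^11 = 2046.
N = 2046/11 = 186.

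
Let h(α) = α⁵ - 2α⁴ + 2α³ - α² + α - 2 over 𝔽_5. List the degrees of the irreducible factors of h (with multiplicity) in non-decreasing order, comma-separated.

Roots in 𝔽_5: h(0) = 3; h(1) = 4; h(2) = 2; h(3) = 2; h(4) = 1.
Complete factorization: h(α) = (α⁵ - 2α⁴ + 2α³ - α² + α - 2).
Factor degrees with multiplicity: 5 = 5.

5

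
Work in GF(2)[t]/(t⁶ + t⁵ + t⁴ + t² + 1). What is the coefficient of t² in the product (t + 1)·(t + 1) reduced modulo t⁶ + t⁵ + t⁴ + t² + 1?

Multiply in GF(2)[t]: (t + 1)·(t + 1) = t² + 1.
Reduced: t² + 1.

1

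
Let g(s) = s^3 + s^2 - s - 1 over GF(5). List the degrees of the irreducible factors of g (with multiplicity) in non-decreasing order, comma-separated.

Roots in GF(5): g(0) = 4; g(1) = 0 → root; g(2) = 4; g(3) = 2; g(4) = 0 → root.
Linear factors from roots: (s - 1), (s + 1).
Complete factorization: g(s) = (s - 1)·(s + 1)^2.
Factor degrees with multiplicity: 1 + 1 + 1 = 3.

1, 1, 1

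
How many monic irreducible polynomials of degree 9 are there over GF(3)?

2184

By the necklace-counting formula, N_3(9) = (1/9) Σ_{d|9} μ(9/d)·3^d.
Divisors of 9: 1, 3, 9; μ(9/d) for each: 0, -1, 1.
Σ = − 3^3 + 3^9 = 19656.
N = 19656/9 = 2184.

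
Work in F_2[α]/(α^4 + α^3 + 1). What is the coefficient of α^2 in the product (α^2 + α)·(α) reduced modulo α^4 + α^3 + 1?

1

Multiply in F_2[α]: (α^2 + α)·(α) = α^3 + α^2.
Reduced: α^3 + α^2.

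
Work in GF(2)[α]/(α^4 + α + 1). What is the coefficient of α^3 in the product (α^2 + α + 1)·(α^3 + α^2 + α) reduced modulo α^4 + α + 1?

Multiply in GF(2)[α]: (α^2 + α + 1)·(α^3 + α^2 + α) = α^5 + α^3 + α.
Reduce using α^4 ≡ α + 1 (mod α^4 + α + 1).
Reduced: α^3 + α^2.

1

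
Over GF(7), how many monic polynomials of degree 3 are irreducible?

The number of monic irreducibles of degree 3 over GF(7) is (1/3)·Σ_{d∣3} μ(3/d) 7^d.
Divisors of 3: 1, 3; μ(3/d) for each: -1, 1.
Σ = − 7^1 + 7^3 = 336.
N = 336/3 = 112.

112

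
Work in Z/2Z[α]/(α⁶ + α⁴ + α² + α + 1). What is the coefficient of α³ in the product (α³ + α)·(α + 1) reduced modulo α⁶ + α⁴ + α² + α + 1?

1

Multiply in Z/2Z[α]: (α³ + α)·(α + 1) = α⁴ + α³ + α² + α.
Reduced: α⁴ + α³ + α² + α.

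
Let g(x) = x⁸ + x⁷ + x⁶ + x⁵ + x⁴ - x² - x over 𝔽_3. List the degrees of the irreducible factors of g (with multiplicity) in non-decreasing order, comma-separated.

1, 1, 1, 2, 3

Roots in 𝔽_3: g(0) = 0 → root; g(1) = 0 → root; g(2) = 1.
Linear factors from roots: (x), (x - 1).
Complete factorization: g(x) = (x)·(x - 1)^2·(x² - x - 1)·(x³ + x² - x + 1).
Factor degrees with multiplicity: 1 + 1 + 1 + 2 + 3 = 8.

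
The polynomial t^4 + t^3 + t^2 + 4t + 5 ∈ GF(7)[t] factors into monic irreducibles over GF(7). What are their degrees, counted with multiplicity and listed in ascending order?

Write h(t) = t^4 + t^3 + t^2 + 4t + 5.
Linear factors from roots: (t + 3).
Complete factorization: h(t) = (t + 3)·(t^3 + 5t^2 + 4).
Factor degrees with multiplicity: 1 + 3 = 4.

1, 3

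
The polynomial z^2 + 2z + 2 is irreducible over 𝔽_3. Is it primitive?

Yes

Write f(z) = z^2 + 2z + 2.
|GF(3^2)^×| = 3^2 − 1 = 8. Prime factorization: 8 = 2^3.
f is primitive ⇔ z has order 8 in GF(3)[z]/(f), i.e. z^(8/q) ≠ 1 for each prime q | 8.
z^(4) mod f = 2.
None equal 1, so z has full order 8; f is primitive.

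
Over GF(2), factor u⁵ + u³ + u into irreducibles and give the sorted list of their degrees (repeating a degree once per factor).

1, 2, 2

Write g(u) = u⁵ + u³ + u.
Roots in GF(2): g(0) = 0 → root; g(1) = 1.
Linear factors from roots: (u).
Complete factorization: g(u) = (u)·(u² + u + 1)^2.
Factor degrees with multiplicity: 1 + 2 + 2 = 5.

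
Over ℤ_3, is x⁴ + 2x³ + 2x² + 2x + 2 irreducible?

No

Write f(x) = x⁴ + 2x³ + 2x² + 2x + 2.
Check for roots in ℤ_3: f(0) = 2; f(1) = 0 → root; f(2) = 1.
f(1) = 0, so (x − 1) divides f(x); f is reducible.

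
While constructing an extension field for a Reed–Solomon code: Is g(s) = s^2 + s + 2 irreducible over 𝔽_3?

Yes

Check for roots in 𝔽_3: g(0) = 2; g(1) = 1; g(2) = 2.
No roots. A degree-2 polynomial over a field with no linear factor is irreducible.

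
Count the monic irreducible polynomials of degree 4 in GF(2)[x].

3

The number of monic irreducibles of degree 4 over GF(2) is (1/4)·Σ_{d∣4} μ(4/d) 2^d.
Divisors of 4: 1, 2, 4; μ(4/d) for each: 0, -1, 1.
Σ = − 2^2 + 2^4 = 12.
N = 12/4 = 3.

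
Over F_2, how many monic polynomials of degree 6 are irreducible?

The number of monic irreducibles of degree 6 over GF(2) is (1/6)·Σ_{d∣6} μ(6/d) 2^d.
Divisors of 6: 1, 2, 3, 6; μ(6/d) for each: 1, -1, -1, 1.
Σ = 2^1 − 2^2 − 2^3 + 2^6 = 54.
N = 54/6 = 9.

9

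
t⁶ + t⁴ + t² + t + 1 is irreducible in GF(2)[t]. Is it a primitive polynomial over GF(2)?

Write f(t) = t⁶ + t⁴ + t² + t + 1.
|GF(2^6)^×| = 2^6 − 1 = 63. Prime factorization: 63 = 3^2·7.
f is primitive ⇔ t has order 63 in GF(2)[t]/(f), i.e. t^(63/q) ≠ 1 for each prime q | 63.
t^(21) mod f = 1
t^(9) mod f = t⁴ + t² + t.
Since t^(21) = 1, the order of t divides 21 < 63; not primitive.

No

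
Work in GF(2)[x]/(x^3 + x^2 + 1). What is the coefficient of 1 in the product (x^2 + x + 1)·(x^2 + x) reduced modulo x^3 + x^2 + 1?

Multiply in GF(2)[x]: (x^2 + x + 1)·(x^2 + x) = x^4 + x.
Reduce using x^3 ≡ x^2 + 1 (mod x^3 + x^2 + 1).
Reduced: x^2 + 1.

1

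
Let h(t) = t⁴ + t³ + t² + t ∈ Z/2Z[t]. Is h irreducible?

No

Check for roots in Z/2Z: h(0) = 0 → root; h(1) = 0 → root.
h(0) = 0, so (t) divides h(t); h is reducible.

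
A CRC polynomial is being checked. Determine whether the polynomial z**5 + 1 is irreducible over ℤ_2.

Write P(z) = z**5 + 1.
Check for roots in ℤ_2: P(0) = 1; P(1) = 0 → root.
P(1) = 0, so (z − 1) divides P(z); P is reducible.

No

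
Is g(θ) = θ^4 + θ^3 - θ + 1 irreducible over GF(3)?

Yes

Check for roots in GF(3): g(0) = 1; g(1) = 2; g(2) = 2.
No roots, so no linear factors.
Monic irreducibles of degree 2 over GF(3): θ^2 + 1, θ^2 + θ - 1, θ^2 - θ - 1.
None of them divide g (all give nonzero remainder).
No irreducible factor of degree ≤ 2 exists, so g is irreducible over GF(3).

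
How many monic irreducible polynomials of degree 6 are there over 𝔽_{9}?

88440

x^(9^6) − x is the product of all monic irreducibles of degree dividing 6; Möbius inversion gives N = (1/6) Σ μ(6/d)·9^d.
Divisors of 6: 1, 2, 3, 6; μ(6/d) for each: 1, -1, -1, 1.
Σ = 9^1 − 9^2 − 9^3 + 9^6 = 530640.
N = 530640/6 = 88440.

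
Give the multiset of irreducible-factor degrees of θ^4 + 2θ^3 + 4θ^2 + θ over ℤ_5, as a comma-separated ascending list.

1, 1, 2

Write f(θ) = θ^4 + 2θ^3 + 4θ^2 + θ.
Roots in ℤ_5: f(0) = 0 → root; f(1) = 3; f(2) = 0 → root; f(3) = 4; f(4) = 2.
Linear factors from roots: (θ), (θ + 3).
Complete factorization: f(θ) = (θ)·(θ + 3)·(θ^2 + 4θ + 2).
Factor degrees with multiplicity: 1 + 1 + 2 = 4.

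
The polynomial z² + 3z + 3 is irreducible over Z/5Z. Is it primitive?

Yes

Write f(z) = z² + 3z + 3.
|GF(5^2)^×| = 5^2 − 1 = 24. Prime factorization: 24 = 2^3·3.
f is primitive ⇔ z has order 24 in GF(5)[z]/(f), i.e. z^(24/q) ≠ 1 for each prime q | 24.
z^(12) mod f = 4.
z^(8) mod f = z + 1.
None equal 1, so z has full order 24; f is primitive.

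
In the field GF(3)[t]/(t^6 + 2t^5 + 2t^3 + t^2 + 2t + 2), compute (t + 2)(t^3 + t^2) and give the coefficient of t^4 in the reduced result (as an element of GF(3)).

1

Multiply in GF(3)[t]: (t + 2)·(t^3 + t^2) = t^4 + 2t^2.
Reduced: t^4 + 2t^2.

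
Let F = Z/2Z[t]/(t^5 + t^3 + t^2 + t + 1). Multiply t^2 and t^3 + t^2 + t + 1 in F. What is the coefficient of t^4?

Multiply in Z/2Z[t]: (t^2)·(t^3 + t^2 + t + 1) = t^5 + t^4 + t^3 + t^2.
Reduce using t^5 ≡ t^3 + t^2 + t + 1 (mod t^5 + t^3 + t^2 + t + 1).
Reduced: t^4 + t + 1.

1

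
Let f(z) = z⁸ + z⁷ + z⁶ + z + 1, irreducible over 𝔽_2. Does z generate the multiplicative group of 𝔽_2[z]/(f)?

Yes

|GF(2^8)^×| = 2^8 − 1 = 255. Prime factorization: 255 = 3·5·17.
f is primitive ⇔ z has order 255 in GF(2)[z]/(f), i.e. z^(255/q) ≠ 1 for each prime q | 255.
z^(85) mod f = z⁷ + z⁵ + z³ + z².
z^(51) mod f = z⁷ + z⁴ + z + 1.
z^(15) mod f = z⁷ + z⁶ + z⁵ + z³ + z² + z.
None equal 1, so z has full order 255; f is primitive.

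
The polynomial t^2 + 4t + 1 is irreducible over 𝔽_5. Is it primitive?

Write f(t) = t^2 + 4t + 1.
|GF(5^2)^×| = 5^2 − 1 = 24. Prime factorization: 24 = 2^3·3.
f is primitive ⇔ t has order 24 in GF(5)[t]/(f), i.e. t^(24/q) ≠ 1 for each prime q | 24.
t^(12) mod f = 1
t^(8) mod f = t + 4.
Since t^(12) = 1, the order of t divides 12 < 24; not primitive.

No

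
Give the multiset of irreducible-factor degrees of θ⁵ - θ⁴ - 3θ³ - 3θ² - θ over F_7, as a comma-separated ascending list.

Write g(θ) = θ⁵ - θ⁴ - 3θ³ - 3θ² - θ.
Linear factors from roots: (θ), (θ - 1).
Complete factorization: g(θ) = (θ)·(θ - 1)·(θ³ - 3θ + 1).
Factor degrees with multiplicity: 1 + 1 + 3 = 5.

1, 1, 3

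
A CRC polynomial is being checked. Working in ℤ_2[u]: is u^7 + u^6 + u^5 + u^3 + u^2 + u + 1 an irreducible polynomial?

Yes

Write f(u) = u^7 + u^6 + u^5 + u^3 + u^2 + u + 1.
Check for roots in ℤ_2: f(0) = 1; f(1) = 1.
No roots, so no linear factors.
Monic irreducibles of degree 2 over GF(2): u^2 + u + 1.
None of them divide f (all give nonzero remainder).
Monic irreducibles of degree 3 over GF(2): u^3 + u + 1, u^3 + u^2 + 1.
None of them divide f (all give nonzero remainder).
No irreducible factor of degree ≤ 3 exists, so f is irreducible over GF(2).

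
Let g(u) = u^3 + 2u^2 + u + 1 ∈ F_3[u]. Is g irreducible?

Check for roots in F_3: g(0) = 1; g(1) = 2; g(2) = 1.
No roots. A degree-3 polynomial over a field with no linear factor is irreducible.

Yes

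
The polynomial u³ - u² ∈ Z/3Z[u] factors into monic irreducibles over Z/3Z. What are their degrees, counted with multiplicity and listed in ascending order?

Write f(u) = u³ - u².
Roots in Z/3Z: f(0) = 0 → root; f(1) = 0 → root; f(2) = 1.
Linear factors from roots: (u), (u - 1).
Complete factorization: f(u) = (u - 1)·(u)^2.
Factor degrees with multiplicity: 1 + 1 + 1 = 3.

1, 1, 1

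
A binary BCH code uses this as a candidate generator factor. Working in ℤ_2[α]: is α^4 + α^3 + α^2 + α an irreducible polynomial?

No

Write f(α) = α^4 + α^3 + α^2 + α.
Check for roots in ℤ_2: f(0) = 0 → root; f(1) = 0 → root.
f(0) = 0, so (α) divides f(α); f is reducible.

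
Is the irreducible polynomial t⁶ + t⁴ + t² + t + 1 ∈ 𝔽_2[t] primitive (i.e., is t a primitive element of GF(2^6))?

No

Write f(t) = t⁶ + t⁴ + t² + t + 1.
|GF(2^6)^×| = 2^6 − 1 = 63. Prime factorization: 63 = 3^2·7.
f is primitive ⇔ t has order 63 in GF(2)[t]/(f), i.e. t^(63/q) ≠ 1 for each prime q | 63.
t^(21) mod f = 1
t^(9) mod f = t⁴ + t² + t.
Since t^(21) = 1, the order of t divides 21 < 63; not primitive.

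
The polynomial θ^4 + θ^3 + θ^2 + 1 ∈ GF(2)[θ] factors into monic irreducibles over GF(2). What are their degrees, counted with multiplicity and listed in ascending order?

Write f(θ) = θ^4 + θ^3 + θ^2 + 1.
Roots in GF(2): f(0) = 1; f(1) = 0 → root.
Linear factors from roots: (θ + 1).
Complete factorization: f(θ) = (θ + 1)·(θ^3 + θ + 1).
Factor degrees with multiplicity: 1 + 3 = 4.

1, 3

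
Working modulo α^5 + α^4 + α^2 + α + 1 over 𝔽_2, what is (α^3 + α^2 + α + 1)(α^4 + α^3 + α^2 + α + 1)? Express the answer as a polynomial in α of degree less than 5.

Multiply in 𝔽_2[α]: (α^3 + α^2 + α + 1)·(α^4 + α^3 + α^2 + α + 1) = α^7 + α^5 + α^2 + 1.
Reduce using α^5 ≡ α^4 + α^2 + α + 1 (mod α^5 + α^4 + α^2 + α + 1).
Reduced: α^4 + α^2 + α + 1.

α^4 + α^2 + α + 1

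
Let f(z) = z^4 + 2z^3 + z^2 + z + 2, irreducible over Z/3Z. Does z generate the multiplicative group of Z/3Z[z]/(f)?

Yes

|GF(3^4)^×| = 3^4 − 1 = 80. Prime factorization: 80 = 2^4·5.
f is primitive ⇔ z has order 80 in GF(3)[z]/(f), i.e. z^(80/q) ≠ 1 for each prime q | 80.
z^(40) mod f = 2.
z^(16) mod f = z^3 + 1.
None equal 1, so z has full order 80; f is primitive.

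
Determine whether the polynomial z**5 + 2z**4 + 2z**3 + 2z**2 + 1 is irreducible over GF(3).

Yes

Write f(z) = z**5 + 2z**4 + 2z**3 + 2z**2 + 1.
Check for roots in GF(3): f(0) = 1; f(1) = 2; f(2) = 2.
No roots, so no linear factors.
Monic irreducibles of degree 2 over GF(3): z**2 + 1, z**2 + z + 2, z**2 + 2z + 2.
None of them divide f (all give nonzero remainder).
No irreducible factor of degree ≤ 2 exists, so f is irreducible over GF(3).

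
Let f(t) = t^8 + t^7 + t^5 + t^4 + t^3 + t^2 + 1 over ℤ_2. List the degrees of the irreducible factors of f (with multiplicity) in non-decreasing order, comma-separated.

8

Roots in ℤ_2: f(0) = 1; f(1) = 1.
Complete factorization: f(t) = (t^8 + t^7 + t^5 + t^4 + t^3 + t^2 + 1).
Factor degrees with multiplicity: 8 = 8.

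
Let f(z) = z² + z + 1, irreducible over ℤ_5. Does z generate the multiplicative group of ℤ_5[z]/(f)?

No

|GF(5^2)^×| = 5^2 − 1 = 24. Prime factorization: 24 = 2^3·3.
f is primitive ⇔ z has order 24 in GF(5)[z]/(f), i.e. z^(24/q) ≠ 1 for each prime q | 24.
z^(12) mod f = 1
z^(8) mod f = 4z + 4.
Since z^(12) = 1, the order of z divides 12 < 24; not primitive.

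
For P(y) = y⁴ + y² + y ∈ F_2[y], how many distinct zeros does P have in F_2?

Evaluate at each of the 2 elements of F_2:
P(0) = 0 → root; P(1) = 1.
Roots: {0}.

1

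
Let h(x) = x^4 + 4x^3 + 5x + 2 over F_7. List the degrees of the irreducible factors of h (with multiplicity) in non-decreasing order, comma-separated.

Complete factorization: h(x) = (x^4 + 4x^3 + 5x + 2).
Factor degrees with multiplicity: 4 = 4.

4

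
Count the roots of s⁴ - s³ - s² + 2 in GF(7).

Write f(s) = s⁴ - s³ - s² + 2.
Evaluate at each of the 7 elements of GF(7):
f(0) = 2; f(1) = 1; f(2) = 6; f(3) = 5; f(4) = 3; f(5) = 1; f(6) = 3.
No element is a root.

0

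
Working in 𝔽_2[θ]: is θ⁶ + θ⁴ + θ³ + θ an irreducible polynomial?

No

Write h(θ) = θ⁶ + θ⁴ + θ³ + θ.
Check for roots in 𝔽_2: h(0) = 0 → root; h(1) = 0 → root.
h(0) = 0, so (θ) divides h(θ); h is reducible.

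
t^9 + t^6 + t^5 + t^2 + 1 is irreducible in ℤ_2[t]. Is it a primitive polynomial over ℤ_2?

Write f(t) = t^9 + t^6 + t^5 + t^2 + 1.
|GF(2^9)^×| = 2^9 − 1 = 511. Prime factorization: 511 = 7·73.
f is primitive ⇔ t has order 511 in GF(2)[t]/(f), i.e. t^(511/q) ≠ 1 for each prime q | 511.
t^(73) mod f = 1
t^(7) mod f = t^7.
Since t^(73) = 1, the order of t divides 73 < 511; not primitive.

No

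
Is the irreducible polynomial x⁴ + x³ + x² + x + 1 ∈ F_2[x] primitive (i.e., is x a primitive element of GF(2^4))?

No

Write f(x) = x⁴ + x³ + x² + x + 1.
|GF(2^4)^×| = 2^4 − 1 = 15. Prime factorization: 15 = 3·5.
f is primitive ⇔ x has order 15 in GF(2)[x]/(f), i.e. x^(15/q) ≠ 1 for each prime q | 15.
x^(5) mod f = 1
x^(3) mod f = x³.
Since x^(5) = 1, the order of x divides 5 < 15; not primitive.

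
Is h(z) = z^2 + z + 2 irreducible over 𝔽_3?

Yes

Check for roots in 𝔽_3: h(0) = 2; h(1) = 1; h(2) = 2.
No roots. A degree-2 polynomial over a field with no linear factor is irreducible.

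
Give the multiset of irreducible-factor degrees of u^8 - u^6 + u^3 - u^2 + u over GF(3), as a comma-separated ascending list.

1, 1, 2, 2, 2

Write g(u) = u^8 - u^6 + u^3 - u^2 + u.
Roots in GF(3): g(0) = 0 → root; g(1) = 1; g(2) = 0 → root.
Linear factors from roots: (u), (u + 1).
Complete factorization: g(u) = (u)·(u + 1)·(u^2 + 1)·(u^2 + u - 1)^2.
Factor degrees with multiplicity: 1 + 1 + 2 + 2 + 2 = 8.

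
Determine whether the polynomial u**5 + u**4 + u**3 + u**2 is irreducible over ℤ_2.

No

Write f(u) = u**5 + u**4 + u**3 + u**2.
Check for roots in ℤ_2: f(0) = 0 → root; f(1) = 0 → root.
f(0) = 0, so (u) divides f(u); f is reducible.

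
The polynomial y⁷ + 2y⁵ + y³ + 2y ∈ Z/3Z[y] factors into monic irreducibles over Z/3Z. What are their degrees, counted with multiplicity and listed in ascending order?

Write h(y) = y⁷ + 2y⁵ + y³ + 2y.
Roots in Z/3Z: h(0) = 0 → root; h(1) = 0 → root; h(2) = 0 → root.
Linear factors from roots: (y), (y + 2), (y + 1).
Complete factorization: h(y) = (y)·(y + 1)·(y + 2)·(y² + y + 2)·(y² + 2y + 2).
Factor degrees with multiplicity: 1 + 1 + 1 + 2 + 2 = 7.

1, 1, 1, 2, 2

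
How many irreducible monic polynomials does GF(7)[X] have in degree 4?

588

The number of monic irreducibles of degree 4 over GF(7) is (1/4)·Σ_{d∣4} μ(4/d) 7^d.
Divisors of 4: 1, 2, 4; μ(4/d) for each: 0, -1, 1.
Σ = − 7^2 + 7^4 = 2352.
N = 2352/4 = 588.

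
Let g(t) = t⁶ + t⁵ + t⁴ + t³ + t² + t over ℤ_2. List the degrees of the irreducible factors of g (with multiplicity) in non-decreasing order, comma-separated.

1, 1, 2, 2

Roots in ℤ_2: g(0) = 0 → root; g(1) = 0 → root.
Linear factors from roots: (t), (t + 1).
Complete factorization: g(t) = (t)·(t + 1)·(t² + t + 1)^2.
Factor degrees with multiplicity: 1 + 1 + 2 + 2 = 6.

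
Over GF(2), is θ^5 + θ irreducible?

No

Write m(θ) = θ^5 + θ.
Check for roots in GF(2): m(0) = 0 → root; m(1) = 0 → root.
m(0) = 0, so (θ) divides m(θ); m is reducible.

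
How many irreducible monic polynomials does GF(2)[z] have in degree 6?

The number of monic irreducibles of degree 6 over GF(2) is (1/6)·Σ_{d∣6} μ(6/d) 2^d.
Divisors of 6: 1, 2, 3, 6; μ(6/d) for each: 1, -1, -1, 1.
Σ = 2^1 − 2^2 − 2^3 + 2^6 = 54.
N = 54/6 = 9.

9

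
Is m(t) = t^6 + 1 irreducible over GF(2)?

Check for roots in GF(2): m(0) = 1; m(1) = 0 → root.
m(1) = 0, so (t − 1) divides m(t); m is reducible.

No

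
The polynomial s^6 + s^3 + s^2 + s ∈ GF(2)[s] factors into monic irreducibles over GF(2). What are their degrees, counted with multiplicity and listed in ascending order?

Write g(s) = s^6 + s^3 + s^2 + s.
Roots in GF(2): g(0) = 0 → root; g(1) = 0 → root.
Linear factors from roots: (s), (s + 1).
Complete factorization: g(s) = (s)·(s + 1)^2·(s^3 + s + 1).
Factor degrees with multiplicity: 1 + 1 + 1 + 3 = 6.

1, 1, 1, 3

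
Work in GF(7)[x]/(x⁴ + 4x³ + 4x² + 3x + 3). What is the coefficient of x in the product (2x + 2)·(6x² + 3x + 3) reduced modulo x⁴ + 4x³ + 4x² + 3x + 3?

5

Multiply in GF(7)[x]: (2x + 2)·(6x² + 3x + 3) = 5x³ + 4x² + 5x + 6.
Reduced: 5x³ + 4x² + 5x + 6.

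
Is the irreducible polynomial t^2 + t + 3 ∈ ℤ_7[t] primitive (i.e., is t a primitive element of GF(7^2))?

Write f(t) = t^2 + t + 3.
|GF(7^2)^×| = 7^2 − 1 = 48. Prime factorization: 48 = 2^4·3.
f is primitive ⇔ t has order 48 in GF(7)[t]/(f), i.e. t^(48/q) ≠ 1 for each prime q | 48.
t^(24) mod f = 6.
t^(16) mod f = 2.
None equal 1, so t has full order 48; f is primitive.

Yes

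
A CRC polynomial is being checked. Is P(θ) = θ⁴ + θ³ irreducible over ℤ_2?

No

Check for roots in ℤ_2: P(0) = 0 → root; P(1) = 0 → root.
P(0) = 0, so (θ) divides P(θ); P is reducible.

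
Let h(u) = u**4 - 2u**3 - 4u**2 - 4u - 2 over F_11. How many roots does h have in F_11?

Evaluate at each of the 11 elements of F_11:
h(0) = 9; h(1) = 0 → root; h(2) = 7; h(3) = 10; h(4) = 2; h(5) = 0 → root; h(6) = 1; h(7) = 4; h(8) = 10; h(9) = 0 → root; h(10) = 1.
Roots: {1, 5, 9}.

3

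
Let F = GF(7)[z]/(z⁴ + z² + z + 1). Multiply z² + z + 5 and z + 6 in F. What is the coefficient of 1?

Multiply in GF(7)[z]: (z² + z + 5)·(z + 6) = z³ + 4z + 2.
Reduced: z³ + 4z + 2.

2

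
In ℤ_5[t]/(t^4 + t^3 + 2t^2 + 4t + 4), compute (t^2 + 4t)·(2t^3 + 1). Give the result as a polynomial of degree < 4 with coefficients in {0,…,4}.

t^2 + 2t + 1

Multiply in ℤ_5[t]: (t^2 + 4t)·(2t^3 + 1) = 2t^5 + 3t^4 + t^2 + 4t.
Reduce using t^4 ≡ 4t^3 + 3t^2 + t + 1 (mod t^4 + t^3 + 2t^2 + 4t + 4).
Reduced: t^2 + 2t + 1.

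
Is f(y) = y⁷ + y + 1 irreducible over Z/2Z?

Check for roots in Z/2Z: f(0) = 1; f(1) = 1.
No roots, so no linear factors.
Monic irreducibles of degree 2 over GF(2): y² + y + 1.
None of them divide f (all give nonzero remainder).
Monic irreducibles of degree 3 over GF(2): y³ + y + 1, y³ + y² + 1.
None of them divide f (all give nonzero remainder).
No irreducible factor of degree ≤ 3 exists, so f is irreducible over GF(2).

Yes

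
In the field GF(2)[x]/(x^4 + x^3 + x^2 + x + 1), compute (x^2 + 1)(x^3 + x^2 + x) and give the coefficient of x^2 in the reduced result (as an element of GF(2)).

0

Multiply in GF(2)[x]: (x^2 + 1)·(x^3 + x^2 + x) = x^5 + x^4 + x^2 + x.
Reduce using x^4 ≡ x^3 + x^2 + x + 1 (mod x^4 + x^3 + x^2 + x + 1).
Reduced: x^3.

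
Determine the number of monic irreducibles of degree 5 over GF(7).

3360

x^(7^5) − x is the product of all monic irreducibles of degree dividing 5; Möbius inversion gives N = (1/5) Σ μ(5/d)·7^d.
Divisors of 5: 1, 5; μ(5/d) for each: -1, 1.
Σ = − 7^1 + 7^5 = 16800.
N = 16800/5 = 3360.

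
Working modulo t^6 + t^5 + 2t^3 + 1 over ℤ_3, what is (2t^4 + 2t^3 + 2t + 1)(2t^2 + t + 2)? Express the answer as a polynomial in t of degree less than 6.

Multiply in ℤ_3[t]: (2t^4 + 2t^3 + 2t + 1)·(2t^2 + t + 2) = t^6 + 2t^3 + t^2 + 2t + 2.
Reduce using t^6 ≡ 2t^5 + t^3 + 2 (mod t^6 + t^5 + 2t^3 + 1).
Reduced: 2t^5 + t^2 + 2t + 1.

2t^5 + t^2 + 2t + 1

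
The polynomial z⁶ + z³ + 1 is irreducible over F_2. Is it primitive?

Write f(z) = z⁶ + z³ + 1.
|GF(2^6)^×| = 2^6 − 1 = 63. Prime factorization: 63 = 3^2·7.
f is primitive ⇔ z has order 63 in GF(2)[z]/(f), i.e. z^(63/q) ≠ 1 for each prime q | 63.
z^(21) mod f = z³.
z^(9) mod f = 1
Since z^(9) = 1, the order of z divides 9 < 63; not primitive.

No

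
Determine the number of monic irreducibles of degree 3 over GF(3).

8

The number of monic irreducibles of degree 3 over GF(3) is (1/3)·Σ_{d∣3} μ(3/d) 3^d.
Divisors of 3: 1, 3; μ(3/d) for each: -1, 1.
Σ = − 3^1 + 3^3 = 24.
N = 24/3 = 8.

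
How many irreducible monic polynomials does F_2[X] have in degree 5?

6

Gauss's count: N_{2}(5) = (1/5) Σ_{d|5} μ(5/d)·2^d.
Divisors of 5: 1, 5; μ(5/d) for each: -1, 1.
Σ = − 2^1 + 2^5 = 30.
N = 30/5 = 6.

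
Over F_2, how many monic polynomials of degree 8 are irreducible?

30

Gauss's count: N_{2}(8) = (1/8) Σ_{d|8} μ(8/d)·2^d.
Divisors of 8: 1, 2, 4, 8; μ(8/d) for each: 0, 0, -1, 1.
Σ = − 2^4 + 2^8 = 240.
N = 240/8 = 30.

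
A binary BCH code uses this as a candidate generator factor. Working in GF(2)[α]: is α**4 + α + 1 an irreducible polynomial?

Yes

Write m(α) = α**4 + α + 1.
Check for roots in GF(2): m(0) = 1; m(1) = 1.
No roots, so no linear factors.
Monic irreducibles of degree 2 over GF(2): α**2 + α + 1.
None of them divide m (all give nonzero remainder).
No irreducible factor of degree ≤ 2 exists, so m is irreducible over GF(2).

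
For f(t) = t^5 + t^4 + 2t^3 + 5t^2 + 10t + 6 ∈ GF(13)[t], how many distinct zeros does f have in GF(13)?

Evaluate at each of the 13 elements of GF(13):
f(0) = 6; f(1) = 12; f(2) = 6; f(3) = 4; f(4) = 0 → root; f(5) = 8; f(6) = 0 → root; f(7) = 0 → root; f(8) = 9; f(9) = 8; f(10) = 0 → root; f(11) = 0 → root; f(12) = 12.
Roots: {4, 6, 7, 10, 11}.

5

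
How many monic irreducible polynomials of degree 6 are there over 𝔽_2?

9

Gauss's count: N_{2}(6) = (1/6) Σ_{d|6} μ(6/d)·2^d.
Divisors of 6: 1, 2, 3, 6; μ(6/d) for each: 1, -1, -1, 1.
Σ = 2^1 − 2^2 − 2^3 + 2^6 = 54.
N = 54/6 = 9.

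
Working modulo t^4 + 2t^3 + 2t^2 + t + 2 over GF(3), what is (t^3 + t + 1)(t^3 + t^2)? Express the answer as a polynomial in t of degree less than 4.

Multiply in GF(3)[t]: (t^3 + t + 1)·(t^3 + t^2) = t^6 + t^5 + t^4 + 2t^3 + t^2.
Reduce using t^4 ≡ t^3 + t^2 + 2t + 1 (mod t^4 + 2t^3 + 2t^2 + t + 2).
Reduced: t^3 + t^2 + t + 1.

t^3 + t^2 + t + 1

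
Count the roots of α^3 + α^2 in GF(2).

Write P(α) = α^3 + α^2.
Evaluate at each of the 2 elements of GF(2):
P(0) = 0 → root; P(1) = 0 → root.
Roots: {0, 1}.

2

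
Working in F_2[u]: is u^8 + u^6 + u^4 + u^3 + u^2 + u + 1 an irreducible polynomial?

Write m(u) = u^8 + u^6 + u^4 + u^3 + u^2 + u + 1.
Check for roots in F_2: m(0) = 1; m(1) = 1.
No roots, so no linear factors.
Monic irreducibles of degree 2 over GF(2): u^2 + u + 1.
None of them divide m (all give nonzero remainder).
Monic irreducibles of degree 3 over GF(2): u^3 + u + 1, u^3 + u^2 + 1.
None of them divide m (all give nonzero remainder).
Monic irreducibles of degree 4 over GF(2): u^4 + u + 1, u^4 + u^3 + 1, u^4 + u^3 + u^2 + u + 1.
None of them divide m (all give nonzero remainder).
No irreducible factor of degree ≤ 4 exists, so m is irreducible over GF(2).

Yes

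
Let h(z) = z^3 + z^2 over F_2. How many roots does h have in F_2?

2

Evaluate at each of the 2 elements of F_2:
h(0) = 0 → root; h(1) = 0 → root.
Roots: {0, 1}.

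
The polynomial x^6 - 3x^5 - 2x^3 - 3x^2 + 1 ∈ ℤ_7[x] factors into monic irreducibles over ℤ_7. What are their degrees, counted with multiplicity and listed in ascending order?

6

Write g(x) = x^6 - 3x^5 - 2x^3 - 3x^2 + 1.
Complete factorization: g(x) = (x^6 - 3x^5 - 2x^3 - 3x^2 + 1).
Factor degrees with multiplicity: 6 = 6.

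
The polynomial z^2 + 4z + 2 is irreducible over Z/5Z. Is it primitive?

Yes

Write f(z) = z^2 + 4z + 2.
|GF(5^2)^×| = 5^2 − 1 = 24. Prime factorization: 24 = 2^3·3.
f is primitive ⇔ z has order 24 in GF(5)[z]/(f), i.e. z^(24/q) ≠ 1 for each prime q | 24.
z^(12) mod f = 4.
z^(8) mod f = 2z + 1.
None equal 1, so z has full order 24; f is primitive.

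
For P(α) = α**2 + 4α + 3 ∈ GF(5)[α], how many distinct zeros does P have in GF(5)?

2

Evaluate at each of the 5 elements of GF(5):
P(0) = 3; P(1) = 3; P(2) = 0 → root; P(3) = 4; P(4) = 0 → root.
Roots: {2, 4}.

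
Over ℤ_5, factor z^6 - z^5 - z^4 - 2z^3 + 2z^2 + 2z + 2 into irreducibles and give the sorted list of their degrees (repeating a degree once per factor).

Write f(z) = z^6 - z^5 - z^4 - 2z^3 + 2z^2 + 2z + 2.
Roots in ℤ_5: f(0) = 2; f(1) = 3; f(2) = 4; f(3) = 2; f(4) = 0 → root.
Linear factors from roots: (z + 1).
Complete factorization: f(z) = (z + 1)^2·(z^2 + z + 1)·(z^2 + z + 2).
Factor degrees with multiplicity: 1 + 1 + 2 + 2 = 6.

1, 1, 2, 2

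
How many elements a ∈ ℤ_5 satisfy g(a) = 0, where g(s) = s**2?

1

Evaluate at each of the 5 elements of ℤ_5:
g(0) = 0 → root; g(1) = 1; g(2) = 4; g(3) = 4; g(4) = 1.
Roots: {0}.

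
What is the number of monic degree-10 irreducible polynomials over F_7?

The number of monic irreducibles of degree 10 over GF(7) is (1/10)·Σ_{d∣10} μ(10/d) 7^d.
Divisors of 10: 1, 2, 5, 10; μ(10/d) for each: 1, -1, -1, 1.
Σ = 7^1 − 7^2 − 7^5 + 7^10 = 282458400.
N = 282458400/10 = 28245840.

28245840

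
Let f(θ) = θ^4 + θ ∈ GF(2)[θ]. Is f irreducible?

Check for roots in GF(2): f(0) = 0 → root; f(1) = 0 → root.
f(0) = 0, so (θ) divides f(θ); f is reducible.

No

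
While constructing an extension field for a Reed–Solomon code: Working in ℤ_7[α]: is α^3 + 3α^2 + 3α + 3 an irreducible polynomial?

Yes

Write P(α) = α^3 + 3α^2 + 3α + 3.
Check for roots in ℤ_7: P(0) = 3; P(1) = 3; P(2) = 1; P(3) = 3; P(4) = 1; P(5) = 1; P(6) = 2.
No roots. A degree-3 polynomial over a field with no linear factor is irreducible.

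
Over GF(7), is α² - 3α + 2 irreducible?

Write h(α) = α² - 3α + 2.
Check for roots in GF(7): h(0) = 2; h(1) = 0 → root; h(2) = 0 → root; h(3) = 2; h(4) = 6; h(5) = 5; h(6) = 6.
h(1) = 0, so (α − 1) divides h(α); h is reducible.

No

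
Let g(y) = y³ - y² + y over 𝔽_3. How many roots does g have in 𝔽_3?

2

Evaluate at each of the 3 elements of 𝔽_3:
g(0) = 0 → root; g(1) = 1; g(2) = 0 → root.
Roots: {0, 2}.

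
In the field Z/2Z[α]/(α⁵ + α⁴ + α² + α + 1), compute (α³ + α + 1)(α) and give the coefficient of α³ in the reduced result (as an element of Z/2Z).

0

Multiply in Z/2Z[α]: (α³ + α + 1)·(α) = α⁴ + α² + α.
Reduced: α⁴ + α² + α.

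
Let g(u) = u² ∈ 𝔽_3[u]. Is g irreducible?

Check for roots in 𝔽_3: g(0) = 0 → root; g(1) = 1; g(2) = 1.
g(0) = 0, so (u) divides g(u); g is reducible.

No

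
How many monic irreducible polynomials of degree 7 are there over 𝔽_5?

The number of monic irreducibles of degree 7 over GF(5) is (1/7)·Σ_{d∣7} μ(7/d) 5^d.
Divisors of 7: 1, 7; μ(7/d) for each: -1, 1.
Σ = − 5^1 + 5^7 = 78120.
N = 78120/7 = 11160.

11160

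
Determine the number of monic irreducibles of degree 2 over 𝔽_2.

1

The number of monic irreducibles of degree 2 over GF(2) is (1/2)·Σ_{d∣2} μ(2/d) 2^d.
Divisors of 2: 1, 2; μ(2/d) for each: -1, 1.
Σ = − 2^1 + 2^2 = 2.
N = 2/2 = 1.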